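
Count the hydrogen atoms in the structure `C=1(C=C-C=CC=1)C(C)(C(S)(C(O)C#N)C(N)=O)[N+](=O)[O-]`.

Hydrogens are implicit in SMILES; fill each atom to its normal valence:
  5 × C (aromatic): 1 H each → 5
  4 × C: no H
  2 × O: no H
  1 × C: 3 H
  1 × C: 1 H
  1 × C (aromatic): no H
  1 × N: 2 H
  1 × N (charge +1): no H
  1 × N: no H
  1 × O: 1 H
  1 × O (charge -1): no H
  1 × S: 1 H
  Total hydrogens = 13.

13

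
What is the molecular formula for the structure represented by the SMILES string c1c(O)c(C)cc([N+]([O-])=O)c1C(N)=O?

Heavy atoms from the SMILES: 8 C, 2 N, 4 O.
Implicit hydrogens by atom environment:
  4 × C (aromatic): no H
  2 × C (aromatic): 1 H each → 2
  2 × O: no H
  1 × C: 3 H
  1 × C: no H
  1 × N: 2 H
  1 × N (charge +1): no H
  1 × O: 1 H
  1 × O (charge -1): no H
  Total hydrogens = 8.
Molecular formula: C8H8N2O4

C8H8N2O4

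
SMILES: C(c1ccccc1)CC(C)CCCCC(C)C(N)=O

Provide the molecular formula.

Heavy atoms from the SMILES: 17 C, 1 N, 1 O.
Implicit hydrogens by atom environment:
  6 × C: 2 H each → 12
  5 × C (aromatic): 1 H each → 5
  2 × C: 3 H each → 6
  2 × C: 1 H each → 2
  1 × C: no H
  1 × C (aromatic): no H
  1 × N: 2 H
  1 × O: no H
  Total hydrogens = 27.
Molecular formula: C17H27NO

C17H27NO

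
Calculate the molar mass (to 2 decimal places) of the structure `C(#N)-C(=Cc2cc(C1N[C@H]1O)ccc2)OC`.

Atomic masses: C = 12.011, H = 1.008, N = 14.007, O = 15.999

216.24

Molecular formula: C12H12N2O2.
M = 12×12.011 + 12×1.008 + 2×14.007 + 2×15.999 = 216.24 g/mol.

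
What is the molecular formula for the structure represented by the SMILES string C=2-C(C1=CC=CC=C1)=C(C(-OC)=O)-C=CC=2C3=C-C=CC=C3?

Heavy atoms from the SMILES: 20 C, 2 O.
Implicit hydrogens by atom environment:
  13 × C (aromatic): 1 H each → 13
  5 × C (aromatic): no H
  2 × O: no H
  1 × C: 3 H
  1 × C: no H
  Total hydrogens = 16.
Molecular formula: C20H16O2

C20H16O2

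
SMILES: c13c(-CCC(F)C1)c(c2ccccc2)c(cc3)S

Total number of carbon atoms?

16

The symbol for carbon appears 16 times in the SMILES. Lowercase c denotes aromatic carbon and counts toward C.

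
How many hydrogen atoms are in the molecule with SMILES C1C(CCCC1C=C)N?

15

Hydrogens are implicit in SMILES; fill each atom to its normal valence:
  5 × C: 2 H each → 10
  3 × C: 1 H each → 3
  1 × N: 2 H
  Total hydrogens = 15.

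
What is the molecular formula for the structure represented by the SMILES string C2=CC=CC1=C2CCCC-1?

C10H12

Heavy atoms from the SMILES: 10 C.
Implicit hydrogens by atom environment:
  4 × C: 2 H each → 8
  4 × C (aromatic): 1 H each → 4
  2 × C (aromatic): no H
  Total hydrogens = 12.
Molecular formula: C10H12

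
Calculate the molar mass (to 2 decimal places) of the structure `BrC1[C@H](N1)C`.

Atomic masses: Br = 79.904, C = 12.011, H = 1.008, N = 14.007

135.99

Molecular formula: C3H6BrN.
M = 1×79.904 + 3×12.011 + 6×1.008 + 1×14.007 = 135.99 g/mol.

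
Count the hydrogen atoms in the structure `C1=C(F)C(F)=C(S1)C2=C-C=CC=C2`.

Hydrogens are implicit in SMILES; fill each atom to its normal valence:
  6 × C (aromatic): 1 H each → 6
  4 × C (aromatic): no H
  2 × F: no H
  1 × S (aromatic): no H
  Total hydrogens = 6.

6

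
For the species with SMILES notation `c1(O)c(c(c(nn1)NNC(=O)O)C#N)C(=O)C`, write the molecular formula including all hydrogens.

Heavy atoms from the SMILES: 8 C, 5 N, 4 O.
Implicit hydrogens by atom environment:
  4 × C (aromatic): no H
  3 × C: no H
  2 × N: 1 H each → 2
  2 × N (aromatic): no H
  2 × O: 1 H each → 2
  2 × O: no H
  1 × C: 3 H
  1 × N: no H
  Total hydrogens = 7.
Molecular formula: C8H7N5O4

C8H7N5O4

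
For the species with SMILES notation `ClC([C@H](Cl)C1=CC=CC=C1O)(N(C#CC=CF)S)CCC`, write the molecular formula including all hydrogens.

C15H16Cl2FNOS

Heavy atoms from the SMILES: 15 C, 2 Cl, 1 F, 1 N, 1 O, 1 S.
Implicit hydrogens by atom environment:
  4 × C (aromatic): 1 H each → 4
  3 × C: 1 H each → 3
  3 × C: no H
  2 × C: 2 H each → 4
  2 × C (aromatic): no H
  2 × Cl: no H
  1 × C: 3 H
  1 × F: no H
  1 × N: no H
  1 × O: 1 H
  1 × S: 1 H
  Total hydrogens = 16.
Molecular formula: C15H16Cl2FNOS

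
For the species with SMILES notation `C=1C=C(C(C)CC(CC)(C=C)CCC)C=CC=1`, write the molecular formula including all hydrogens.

Heavy atoms from the SMILES: 17 C.
Implicit hydrogens by atom environment:
  5 × C: 2 H each → 10
  5 × C (aromatic): 1 H each → 5
  3 × C: 3 H each → 9
  2 × C: 1 H each → 2
  1 × C: no H
  1 × C (aromatic): no H
  Total hydrogens = 26.
Molecular formula: C17H26

C17H26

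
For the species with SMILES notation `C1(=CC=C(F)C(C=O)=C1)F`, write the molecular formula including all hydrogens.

C7H4F2O

Heavy atoms from the SMILES: 7 C, 2 F, 1 O.
Implicit hydrogens by atom environment:
  3 × C (aromatic): 1 H each → 3
  3 × C (aromatic): no H
  2 × F: no H
  1 × C: 1 H
  1 × O: no H
  Total hydrogens = 4.
Molecular formula: C7H4F2O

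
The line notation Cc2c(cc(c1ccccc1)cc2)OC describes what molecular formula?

C14H14O

Heavy atoms from the SMILES: 14 C, 1 O.
Implicit hydrogens by atom environment:
  8 × C (aromatic): 1 H each → 8
  4 × C (aromatic): no H
  2 × C: 3 H each → 6
  1 × O: no H
  Total hydrogens = 14.
Molecular formula: C14H14O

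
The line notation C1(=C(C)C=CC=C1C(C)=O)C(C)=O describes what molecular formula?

C11H12O2

Heavy atoms from the SMILES: 11 C, 2 O.
Implicit hydrogens by atom environment:
  3 × C: 3 H each → 9
  3 × C (aromatic): 1 H each → 3
  3 × C (aromatic): no H
  2 × C: no H
  2 × O: no H
  Total hydrogens = 12.
Molecular formula: C11H12O2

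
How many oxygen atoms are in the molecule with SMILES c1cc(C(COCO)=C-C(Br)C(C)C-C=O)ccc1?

3

The symbol for oxygen appears 3 times in the SMILES.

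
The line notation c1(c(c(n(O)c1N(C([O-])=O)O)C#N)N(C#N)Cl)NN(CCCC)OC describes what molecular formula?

Heavy atoms from the SMILES: 12 C, 1 Cl, 7 N, 5 O.
Implicit hydrogens by atom environment:
  5 × N: no H
  4 × C (aromatic): no H
  3 × C: 2 H each → 6
  3 × C: no H
  2 × C: 3 H each → 6
  2 × O: 1 H each → 2
  2 × O: no H
  1 × Cl: no H
  1 × N: 1 H
  1 × N (aromatic): no H
  1 × O (charge -1): no H
  Total hydrogens = 15.
Net charge -1.
Molecular formula: C12H15ClN7O5-

C12H15ClN7O5-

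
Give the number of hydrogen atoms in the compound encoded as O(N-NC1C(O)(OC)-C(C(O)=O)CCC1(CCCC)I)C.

25

Hydrogens are implicit in SMILES; fill each atom to its normal valence:
  5 × C: 2 H each → 10
  3 × C: 3 H each → 9
  3 × C: no H
  3 × O: no H
  2 × C: 1 H each → 2
  2 × N: 1 H each → 2
  2 × O: 1 H each → 2
  1 × I: no H
  Total hydrogens = 25.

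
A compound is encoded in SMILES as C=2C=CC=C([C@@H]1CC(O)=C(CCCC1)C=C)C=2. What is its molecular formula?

Heavy atoms from the SMILES: 16 C, 1 O.
Implicit hydrogens by atom environment:
  6 × C: 2 H each → 12
  5 × C (aromatic): 1 H each → 5
  2 × C: 1 H each → 2
  2 × C: no H
  1 × C (aromatic): no H
  1 × O: 1 H
  Total hydrogens = 20.
Molecular formula: C16H20O

C16H20O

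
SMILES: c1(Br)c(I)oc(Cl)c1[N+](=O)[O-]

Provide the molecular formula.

C4BrClINO3

Heavy atoms from the SMILES: 1 Br, 4 C, 1 Cl, 1 I, 1 N, 3 O.
Implicit hydrogens by atom environment:
  4 × C (aromatic): no H
  1 × Br: no H
  1 × Cl: no H
  1 × I: no H
  1 × N (charge +1): no H
  1 × O (aromatic): no H
  1 × O: no H
  1 × O (charge -1): no H
  Total hydrogens = 0.
Molecular formula: C4BrClINO3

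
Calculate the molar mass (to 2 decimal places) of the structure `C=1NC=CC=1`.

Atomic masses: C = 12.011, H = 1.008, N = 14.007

67.09

Molecular formula: C4H5N.
M = 4×12.011 + 5×1.008 + 1×14.007 = 67.09 g/mol.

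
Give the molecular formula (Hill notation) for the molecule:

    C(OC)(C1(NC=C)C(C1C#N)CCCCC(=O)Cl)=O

Heavy atoms from the SMILES: 13 C, 1 Cl, 2 N, 3 O.
Implicit hydrogens by atom environment:
  5 × C: 2 H each → 10
  4 × C: no H
  3 × C: 1 H each → 3
  3 × O: no H
  1 × C: 3 H
  1 × Cl: no H
  1 × N: 1 H
  1 × N: no H
  Total hydrogens = 17.
Molecular formula: C13H17ClN2O3

C13H17ClN2O3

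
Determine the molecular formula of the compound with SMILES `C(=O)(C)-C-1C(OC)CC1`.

C7H12O2

Heavy atoms from the SMILES: 7 C, 2 O.
Implicit hydrogens by atom environment:
  2 × C: 3 H each → 6
  2 × C: 2 H each → 4
  2 × C: 1 H each → 2
  2 × O: no H
  1 × C: no H
  Total hydrogens = 12.
Molecular formula: C7H12O2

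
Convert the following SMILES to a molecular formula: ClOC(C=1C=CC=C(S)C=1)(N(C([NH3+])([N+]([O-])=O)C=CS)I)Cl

C10H11Cl2IN3O3S2+

Heavy atoms from the SMILES: 10 C, 2 Cl, 1 I, 3 N, 3 O, 2 S.
Implicit hydrogens by atom environment:
  4 × C (aromatic): 1 H each → 4
  2 × C: 1 H each → 2
  2 × C: no H
  2 × C (aromatic): no H
  2 × Cl: no H
  2 × O: no H
  2 × S: 1 H each → 2
  1 × I: no H
  1 × N (charge +1): 3 H
  1 × N: no H
  1 × N (charge +1): no H
  1 × O (charge -1): no H
  Total hydrogens = 11.
Net charge +1.
Molecular formula: C10H11Cl2IN3O3S2+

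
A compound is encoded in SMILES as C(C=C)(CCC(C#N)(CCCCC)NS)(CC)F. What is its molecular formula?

C14H25FN2S

Heavy atoms from the SMILES: 14 C, 1 F, 2 N, 1 S.
Implicit hydrogens by atom environment:
  8 × C: 2 H each → 16
  3 × C: no H
  2 × C: 3 H each → 6
  1 × C: 1 H
  1 × F: no H
  1 × N: 1 H
  1 × N: no H
  1 × S: 1 H
  Total hydrogens = 25.
Molecular formula: C14H25FN2S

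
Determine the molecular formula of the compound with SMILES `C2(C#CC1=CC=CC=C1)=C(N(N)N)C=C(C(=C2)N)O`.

C14H14N4O

Heavy atoms from the SMILES: 14 C, 4 N, 1 O.
Implicit hydrogens by atom environment:
  7 × C (aromatic): 1 H each → 7
  5 × C (aromatic): no H
  3 × N: 2 H each → 6
  2 × C: no H
  1 × N: no H
  1 × O: 1 H
  Total hydrogens = 14.
Molecular formula: C14H14N4O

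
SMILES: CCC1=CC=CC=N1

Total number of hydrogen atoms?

9

Hydrogens are implicit in SMILES; fill each atom to its normal valence:
  4 × C (aromatic): 1 H each → 4
  1 × C: 3 H
  1 × C: 2 H
  1 × C (aromatic): no H
  1 × N (aromatic): no H
  Total hydrogens = 9.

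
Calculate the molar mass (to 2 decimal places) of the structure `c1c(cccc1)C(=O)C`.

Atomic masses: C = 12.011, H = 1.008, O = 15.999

120.15

Molecular formula: C8H8O.
M = 8×12.011 + 8×1.008 + 1×15.999 = 120.15 g/mol.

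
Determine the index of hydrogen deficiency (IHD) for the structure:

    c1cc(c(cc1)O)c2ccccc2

8

Molecular formula from the SMILES: C12H10O.
DoU = (2C + 2 + N − H − X)/2 = (2·12 + 2 + 0 − 10 − 0)/2 = 16/2 = 8.
(Structurally: 2 ring(s) + 6 π bond(s) = 8.)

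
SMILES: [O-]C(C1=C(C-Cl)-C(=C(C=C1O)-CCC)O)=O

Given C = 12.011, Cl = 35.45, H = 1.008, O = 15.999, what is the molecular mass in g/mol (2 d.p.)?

243.66

Molecular formula: C11H12ClO4-.
M = 11×12.011 + 1×35.45 + 12×1.008 + 4×15.999 = 243.66 g/mol.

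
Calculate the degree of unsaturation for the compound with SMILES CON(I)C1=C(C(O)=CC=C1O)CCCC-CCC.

4

Molecular formula from the SMILES: C14H22INO3.
DoU = (2C + 2 + N − H − X)/2 = (2·14 + 2 + 1 − 22 − 1)/2 = 8/2 = 4.
(Structurally: 1 ring(s) + 3 π bond(s) = 4.)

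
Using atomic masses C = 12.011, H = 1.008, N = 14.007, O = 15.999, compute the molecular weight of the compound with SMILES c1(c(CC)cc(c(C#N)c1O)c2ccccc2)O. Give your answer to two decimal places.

Molecular formula: C15H13NO2.
M = 15×12.011 + 13×1.008 + 1×14.007 + 2×15.999 = 239.27 g/mol.

239.27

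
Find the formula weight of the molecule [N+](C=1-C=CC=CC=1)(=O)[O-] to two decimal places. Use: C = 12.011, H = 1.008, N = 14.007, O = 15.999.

Molecular formula: C6H5NO2.
M = 6×12.011 + 5×1.008 + 1×14.007 + 2×15.999 = 123.11 g/mol.

123.11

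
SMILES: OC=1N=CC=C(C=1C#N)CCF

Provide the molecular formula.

Heavy atoms from the SMILES: 8 C, 1 F, 2 N, 1 O.
Implicit hydrogens by atom environment:
  3 × C (aromatic): no H
  2 × C: 2 H each → 4
  2 × C (aromatic): 1 H each → 2
  1 × C: no H
  1 × F: no H
  1 × N (aromatic): no H
  1 × N: no H
  1 × O: 1 H
  Total hydrogens = 7.
Molecular formula: C8H7FN2O

C8H7FN2O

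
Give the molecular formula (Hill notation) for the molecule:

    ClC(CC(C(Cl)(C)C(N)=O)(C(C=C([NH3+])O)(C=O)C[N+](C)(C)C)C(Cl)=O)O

[C15H26Cl3N3O5]2+

Heavy atoms from the SMILES: 15 C, 3 Cl, 3 N, 5 O.
Implicit hydrogens by atom environment:
  6 × C: no H
  4 × C: 3 H each → 12
  3 × C: 1 H each → 3
  3 × Cl: no H
  3 × O: no H
  2 × C: 2 H each → 4
  2 × O: 1 H each → 2
  1 × N (charge +1): 3 H
  1 × N: 2 H
  1 × N (charge +1): no H
  Total hydrogens = 26.
Net charge +2.
Molecular formula: [C15H26Cl3N3O5]2+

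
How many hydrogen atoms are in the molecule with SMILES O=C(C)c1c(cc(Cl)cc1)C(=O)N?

8

Hydrogens are implicit in SMILES; fill each atom to its normal valence:
  3 × C (aromatic): 1 H each → 3
  3 × C (aromatic): no H
  2 × C: no H
  2 × O: no H
  1 × C: 3 H
  1 × Cl: no H
  1 × N: 2 H
  Total hydrogens = 8.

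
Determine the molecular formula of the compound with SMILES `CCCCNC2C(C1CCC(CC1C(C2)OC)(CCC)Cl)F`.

Heavy atoms from the SMILES: 18 C, 1 Cl, 1 F, 1 N, 1 O.
Implicit hydrogens by atom environment:
  9 × C: 2 H each → 18
  5 × C: 1 H each → 5
  3 × C: 3 H each → 9
  1 × C: no H
  1 × Cl: no H
  1 × F: no H
  1 × N: 1 H
  1 × O: no H
  Total hydrogens = 33.
Molecular formula: C18H33ClFNO

C18H33ClFNO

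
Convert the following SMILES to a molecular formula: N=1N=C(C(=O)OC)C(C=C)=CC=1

Heavy atoms from the SMILES: 8 C, 2 N, 2 O.
Implicit hydrogens by atom environment:
  2 × C (aromatic): 1 H each → 2
  2 × C (aromatic): no H
  2 × N (aromatic): no H
  2 × O: no H
  1 × C: 3 H
  1 × C: 2 H
  1 × C: 1 H
  1 × C: no H
  Total hydrogens = 8.
Molecular formula: C8H8N2O2

C8H8N2O2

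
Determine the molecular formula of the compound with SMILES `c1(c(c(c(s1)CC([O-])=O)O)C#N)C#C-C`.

C10H6NO3S-

Heavy atoms from the SMILES: 10 C, 1 N, 3 O, 1 S.
Implicit hydrogens by atom environment:
  4 × C (aromatic): no H
  4 × C: no H
  1 × C: 3 H
  1 × C: 2 H
  1 × N: no H
  1 × O: 1 H
  1 × O: no H
  1 × O (charge -1): no H
  1 × S (aromatic): no H
  Total hydrogens = 6.
Net charge -1.
Molecular formula: C10H6NO3S-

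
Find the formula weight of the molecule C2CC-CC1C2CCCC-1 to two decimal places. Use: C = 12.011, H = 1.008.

Molecular formula: C10H18.
M = 10×12.011 + 18×1.008 = 138.25 g/mol.

138.25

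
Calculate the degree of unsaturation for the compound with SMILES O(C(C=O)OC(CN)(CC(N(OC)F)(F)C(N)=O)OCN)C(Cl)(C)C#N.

4

Molecular formula from the SMILES: C12H20ClF2N5O6.
DoU = (2C + 2 + N − H − X)/2 = (2·12 + 2 + 5 − 20 − 3)/2 = 8/2 = 4.
(Structurally: 0 ring(s) + 4 π bond(s) = 4.)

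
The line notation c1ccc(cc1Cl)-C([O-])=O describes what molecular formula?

C7H4ClO2-

Heavy atoms from the SMILES: 7 C, 1 Cl, 2 O.
Implicit hydrogens by atom environment:
  4 × C (aromatic): 1 H each → 4
  2 × C (aromatic): no H
  1 × C: no H
  1 × Cl: no H
  1 × O: no H
  1 × O (charge -1): no H
  Total hydrogens = 4.
Net charge -1.
Molecular formula: C7H4ClO2-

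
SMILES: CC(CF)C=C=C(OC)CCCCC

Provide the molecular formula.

Heavy atoms from the SMILES: 12 C, 1 F, 1 O.
Implicit hydrogens by atom environment:
  5 × C: 2 H each → 10
  3 × C: 3 H each → 9
  2 × C: 1 H each → 2
  2 × C: no H
  1 × F: no H
  1 × O: no H
  Total hydrogens = 21.
Molecular formula: C12H21FO

C12H21FO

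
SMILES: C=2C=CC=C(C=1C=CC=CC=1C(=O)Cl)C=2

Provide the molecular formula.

Heavy atoms from the SMILES: 13 C, 1 Cl, 1 O.
Implicit hydrogens by atom environment:
  9 × C (aromatic): 1 H each → 9
  3 × C (aromatic): no H
  1 × C: no H
  1 × Cl: no H
  1 × O: no H
  Total hydrogens = 9.
Molecular formula: C13H9ClO

C13H9ClO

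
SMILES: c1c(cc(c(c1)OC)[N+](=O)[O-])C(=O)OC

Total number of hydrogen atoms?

9

Hydrogens are implicit in SMILES; fill each atom to its normal valence:
  4 × O: no H
  3 × C (aromatic): 1 H each → 3
  3 × C (aromatic): no H
  2 × C: 3 H each → 6
  1 × C: no H
  1 × N (charge +1): no H
  1 × O (charge -1): no H
  Total hydrogens = 9.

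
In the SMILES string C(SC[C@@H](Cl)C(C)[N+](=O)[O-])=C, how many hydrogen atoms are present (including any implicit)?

10

Hydrogens are implicit in SMILES; fill each atom to its normal valence:
  3 × C: 1 H each → 3
  2 × C: 2 H each → 4
  1 × C: 3 H
  1 × Cl: no H
  1 × N (charge +1): no H
  1 × O: no H
  1 × O (charge -1): no H
  1 × S: no H
  Total hydrogens = 10.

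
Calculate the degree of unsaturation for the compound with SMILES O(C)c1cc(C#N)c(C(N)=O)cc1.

Molecular formula from the SMILES: C9H8N2O2.
DoU = (2C + 2 + N − H − X)/2 = (2·9 + 2 + 2 − 8 − 0)/2 = 14/2 = 7.
(Structurally: 1 ring(s) + 6 π bond(s) = 7.)

7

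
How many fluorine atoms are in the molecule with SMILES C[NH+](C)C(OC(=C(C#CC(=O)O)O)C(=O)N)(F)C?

The symbol for fluorine appears 1 time in the SMILES.

1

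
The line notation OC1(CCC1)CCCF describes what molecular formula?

C7H13FO

Heavy atoms from the SMILES: 7 C, 1 F, 1 O.
Implicit hydrogens by atom environment:
  6 × C: 2 H each → 12
  1 × C: no H
  1 × F: no H
  1 × O: 1 H
  Total hydrogens = 13.
Molecular formula: C7H13FO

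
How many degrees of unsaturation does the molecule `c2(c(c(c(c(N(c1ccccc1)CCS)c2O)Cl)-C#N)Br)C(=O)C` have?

Molecular formula from the SMILES: C17H14BrClN2O2S.
DoU = (2C + 2 + N − H − X)/2 = (2·17 + 2 + 2 − 14 − 2)/2 = 22/2 = 11.
(Structurally: 2 ring(s) + 9 π bond(s) = 11.)

11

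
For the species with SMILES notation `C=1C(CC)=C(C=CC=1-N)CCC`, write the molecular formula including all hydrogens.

C11H17N

Heavy atoms from the SMILES: 11 C, 1 N.
Implicit hydrogens by atom environment:
  3 × C: 2 H each → 6
  3 × C (aromatic): 1 H each → 3
  3 × C (aromatic): no H
  2 × C: 3 H each → 6
  1 × N: 2 H
  Total hydrogens = 17.
Molecular formula: C11H17N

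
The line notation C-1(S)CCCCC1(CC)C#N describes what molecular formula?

C9H15NS

Heavy atoms from the SMILES: 9 C, 1 N, 1 S.
Implicit hydrogens by atom environment:
  5 × C: 2 H each → 10
  2 × C: no H
  1 × C: 3 H
  1 × C: 1 H
  1 × N: no H
  1 × S: 1 H
  Total hydrogens = 15.
Molecular formula: C9H15NS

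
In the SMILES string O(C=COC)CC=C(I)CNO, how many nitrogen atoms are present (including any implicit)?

1

The symbol for nitrogen appears 1 time in the SMILES.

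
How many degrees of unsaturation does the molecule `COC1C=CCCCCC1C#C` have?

Molecular formula from the SMILES: C11H16O.
DoU = (2C + 2 + N − H − X)/2 = (2·11 + 2 + 0 − 16 − 0)/2 = 8/2 = 4.
(Structurally: 1 ring(s) + 3 π bond(s) = 4.)

4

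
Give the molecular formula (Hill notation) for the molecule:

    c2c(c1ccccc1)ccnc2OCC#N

C13H10N2O

Heavy atoms from the SMILES: 13 C, 2 N, 1 O.
Implicit hydrogens by atom environment:
  8 × C (aromatic): 1 H each → 8
  3 × C (aromatic): no H
  1 × C: 2 H
  1 × C: no H
  1 × N (aromatic): no H
  1 × N: no H
  1 × O: no H
  Total hydrogens = 10.
Molecular formula: C13H10N2O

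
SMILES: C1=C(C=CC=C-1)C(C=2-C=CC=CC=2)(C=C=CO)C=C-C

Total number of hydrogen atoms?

18

Hydrogens are implicit in SMILES; fill each atom to its normal valence:
  10 × C (aromatic): 1 H each → 10
  4 × C: 1 H each → 4
  2 × C: no H
  2 × C (aromatic): no H
  1 × C: 3 H
  1 × O: 1 H
  Total hydrogens = 18.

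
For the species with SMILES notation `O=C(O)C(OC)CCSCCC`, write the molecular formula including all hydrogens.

Heavy atoms from the SMILES: 8 C, 3 O, 1 S.
Implicit hydrogens by atom environment:
  4 × C: 2 H each → 8
  2 × C: 3 H each → 6
  2 × O: no H
  1 × C: 1 H
  1 × C: no H
  1 × O: 1 H
  1 × S: no H
  Total hydrogens = 16.
Molecular formula: C8H16O3S

C8H16O3S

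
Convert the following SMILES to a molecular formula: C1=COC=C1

Heavy atoms from the SMILES: 4 C, 1 O.
Implicit hydrogens by atom environment:
  4 × C (aromatic): 1 H each → 4
  1 × O (aromatic): no H
  Total hydrogens = 4.
Molecular formula: C4H4O

C4H4O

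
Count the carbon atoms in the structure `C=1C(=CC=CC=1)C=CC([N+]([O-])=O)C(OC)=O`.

11

The symbol for carbon appears 11 times in the SMILES.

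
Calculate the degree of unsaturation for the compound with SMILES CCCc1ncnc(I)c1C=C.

Molecular formula from the SMILES: C9H11IN2.
DoU = (2C + 2 + N − H − X)/2 = (2·9 + 2 + 2 − 11 − 1)/2 = 10/2 = 5.
(Structurally: 1 ring(s) + 4 π bond(s) = 5.)

5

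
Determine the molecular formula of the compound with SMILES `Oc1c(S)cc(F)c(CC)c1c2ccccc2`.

C14H13FOS

Heavy atoms from the SMILES: 14 C, 1 F, 1 O, 1 S.
Implicit hydrogens by atom environment:
  6 × C (aromatic): 1 H each → 6
  6 × C (aromatic): no H
  1 × C: 3 H
  1 × C: 2 H
  1 × F: no H
  1 × O: 1 H
  1 × S: 1 H
  Total hydrogens = 13.
Molecular formula: C14H13FOS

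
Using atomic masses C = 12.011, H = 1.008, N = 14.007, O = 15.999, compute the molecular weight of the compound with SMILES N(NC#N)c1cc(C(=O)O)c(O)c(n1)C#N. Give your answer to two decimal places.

219.16

Molecular formula: C8H5N5O3.
M = 8×12.011 + 5×1.008 + 5×14.007 + 3×15.999 = 219.16 g/mol.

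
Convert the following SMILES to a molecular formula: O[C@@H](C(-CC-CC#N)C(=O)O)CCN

Heavy atoms from the SMILES: 9 C, 2 N, 3 O.
Implicit hydrogens by atom environment:
  5 × C: 2 H each → 10
  2 × C: 1 H each → 2
  2 × C: no H
  2 × O: 1 H each → 2
  1 × N: 2 H
  1 × N: no H
  1 × O: no H
  Total hydrogens = 16.
Molecular formula: C9H16N2O3

C9H16N2O3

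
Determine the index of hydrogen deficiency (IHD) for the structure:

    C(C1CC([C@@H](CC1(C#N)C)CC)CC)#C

5

Molecular formula from the SMILES: C14H21N.
DoU = (2C + 2 + N − H − X)/2 = (2·14 + 2 + 1 − 21 − 0)/2 = 10/2 = 5.
(Structurally: 1 ring(s) + 4 π bond(s) = 5.)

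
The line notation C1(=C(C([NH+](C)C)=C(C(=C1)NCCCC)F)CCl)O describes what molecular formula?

Heavy atoms from the SMILES: 13 C, 1 Cl, 1 F, 2 N, 1 O.
Implicit hydrogens by atom environment:
  5 × C (aromatic): no H
  4 × C: 2 H each → 8
  3 × C: 3 H each → 9
  1 × C (aromatic): 1 H
  1 × Cl: no H
  1 × F: no H
  1 × N (charge +1): 1 H
  1 × N: 1 H
  1 × O: 1 H
  Total hydrogens = 21.
Net charge +1.
Molecular formula: C13H21ClFN2O+

C13H21ClFN2O+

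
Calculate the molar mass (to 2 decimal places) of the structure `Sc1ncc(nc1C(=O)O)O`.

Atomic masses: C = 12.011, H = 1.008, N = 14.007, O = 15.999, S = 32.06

172.16

Molecular formula: C5H4N2O3S.
M = 5×12.011 + 4×1.008 + 2×14.007 + 3×15.999 + 1×32.06 = 172.16 g/mol.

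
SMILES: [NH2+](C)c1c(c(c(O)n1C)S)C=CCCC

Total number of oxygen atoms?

The symbol for oxygen appears 1 time in the SMILES.

1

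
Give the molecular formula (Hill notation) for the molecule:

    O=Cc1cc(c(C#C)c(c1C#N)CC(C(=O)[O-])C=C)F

C15H9FNO3-

Heavy atoms from the SMILES: 15 C, 1 F, 1 N, 3 O.
Implicit hydrogens by atom environment:
  5 × C (aromatic): no H
  4 × C: 1 H each → 4
  3 × C: no H
  2 × C: 2 H each → 4
  2 × O: no H
  1 × C (aromatic): 1 H
  1 × F: no H
  1 × N: no H
  1 × O (charge -1): no H
  Total hydrogens = 9.
Net charge -1.
Molecular formula: C15H9FNO3-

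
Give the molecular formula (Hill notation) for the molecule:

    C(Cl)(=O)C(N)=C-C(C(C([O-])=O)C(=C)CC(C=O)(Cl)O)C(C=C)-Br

Heavy atoms from the SMILES: 1 Br, 14 C, 2 Cl, 1 N, 5 O.
Implicit hydrogens by atom environment:
  6 × C: 1 H each → 6
  5 × C: no H
  3 × C: 2 H each → 6
  3 × O: no H
  2 × Cl: no H
  1 × Br: no H
  1 × N: 2 H
  1 × O: 1 H
  1 × O (charge -1): no H
  Total hydrogens = 15.
Net charge -1.
Molecular formula: C14H15BrCl2NO5-

C14H15BrCl2NO5-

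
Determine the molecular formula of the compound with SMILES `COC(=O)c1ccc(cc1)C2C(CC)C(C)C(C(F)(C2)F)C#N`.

C18H21F2NO2

Heavy atoms from the SMILES: 18 C, 2 F, 1 N, 2 O.
Implicit hydrogens by atom environment:
  4 × C: 1 H each → 4
  4 × C (aromatic): 1 H each → 4
  3 × C: 3 H each → 9
  3 × C: no H
  2 × C: 2 H each → 4
  2 × C (aromatic): no H
  2 × F: no H
  2 × O: no H
  1 × N: no H
  Total hydrogens = 21.
Molecular formula: C18H21F2NO2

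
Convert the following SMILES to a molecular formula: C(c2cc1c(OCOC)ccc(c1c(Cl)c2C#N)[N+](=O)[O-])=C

Heavy atoms from the SMILES: 15 C, 1 Cl, 2 N, 4 O.
Implicit hydrogens by atom environment:
  7 × C (aromatic): no H
  3 × C (aromatic): 1 H each → 3
  3 × O: no H
  2 × C: 2 H each → 4
  1 × C: 3 H
  1 × C: 1 H
  1 × C: no H
  1 × Cl: no H
  1 × N (charge +1): no H
  1 × N: no H
  1 × O (charge -1): no H
  Total hydrogens = 11.
Molecular formula: C15H11ClN2O4

C15H11ClN2O4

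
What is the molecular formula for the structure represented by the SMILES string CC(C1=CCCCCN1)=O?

Heavy atoms from the SMILES: 8 C, 1 N, 1 O.
Implicit hydrogens by atom environment:
  4 × C: 2 H each → 8
  2 × C: no H
  1 × C: 3 H
  1 × C: 1 H
  1 × N: 1 H
  1 × O: no H
  Total hydrogens = 13.
Molecular formula: C8H13NO

C8H13NO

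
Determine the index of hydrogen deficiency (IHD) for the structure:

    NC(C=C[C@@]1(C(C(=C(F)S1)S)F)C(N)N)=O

4

Molecular formula from the SMILES: C8H11F2N3OS2.
DoU = (2C + 2 + N − H − X)/2 = (2·8 + 2 + 3 − 11 − 2)/2 = 8/2 = 4.
(Structurally: 1 ring(s) + 3 π bond(s) = 4.)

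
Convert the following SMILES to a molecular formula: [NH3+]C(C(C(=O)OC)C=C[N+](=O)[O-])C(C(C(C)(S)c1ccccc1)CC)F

C18H26FN2O4S+

Heavy atoms from the SMILES: 18 C, 1 F, 2 N, 4 O, 1 S.
Implicit hydrogens by atom environment:
  6 × C: 1 H each → 6
  5 × C (aromatic): 1 H each → 5
  3 × C: 3 H each → 9
  3 × O: no H
  2 × C: no H
  1 × C: 2 H
  1 × C (aromatic): no H
  1 × F: no H
  1 × N (charge +1): 3 H
  1 × N (charge +1): no H
  1 × O (charge -1): no H
  1 × S: 1 H
  Total hydrogens = 26.
Net charge +1.
Molecular formula: C18H26FN2O4S+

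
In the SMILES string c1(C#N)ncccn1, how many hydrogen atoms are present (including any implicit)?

Hydrogens are implicit in SMILES; fill each atom to its normal valence:
  3 × C (aromatic): 1 H each → 3
  2 × N (aromatic): no H
  1 × C (aromatic): no H
  1 × C: no H
  1 × N: no H
  Total hydrogens = 3.

3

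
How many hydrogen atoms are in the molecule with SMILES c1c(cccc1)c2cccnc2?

9

Hydrogens are implicit in SMILES; fill each atom to its normal valence:
  9 × C (aromatic): 1 H each → 9
  2 × C (aromatic): no H
  1 × N (aromatic): no H
  Total hydrogens = 9.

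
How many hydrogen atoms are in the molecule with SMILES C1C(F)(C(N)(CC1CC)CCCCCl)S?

Hydrogens are implicit in SMILES; fill each atom to its normal valence:
  7 × C: 2 H each → 14
  2 × C: no H
  1 × C: 3 H
  1 × C: 1 H
  1 × Cl: no H
  1 × F: no H
  1 × N: 2 H
  1 × S: 1 H
  Total hydrogens = 21.

21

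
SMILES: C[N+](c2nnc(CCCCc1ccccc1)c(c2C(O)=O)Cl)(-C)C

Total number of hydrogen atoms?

Hydrogens are implicit in SMILES; fill each atom to its normal valence:
  5 × C (aromatic): 1 H each → 5
  5 × C (aromatic): no H
  4 × C: 2 H each → 8
  3 × C: 3 H each → 9
  2 × N (aromatic): no H
  1 × C: no H
  1 × Cl: no H
  1 × N (charge +1): no H
  1 × O: 1 H
  1 × O: no H
  Total hydrogens = 23.

23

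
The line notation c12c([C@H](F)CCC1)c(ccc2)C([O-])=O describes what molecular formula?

C11H10FO2-

Heavy atoms from the SMILES: 11 C, 1 F, 2 O.
Implicit hydrogens by atom environment:
  3 × C: 2 H each → 6
  3 × C (aromatic): 1 H each → 3
  3 × C (aromatic): no H
  1 × C: 1 H
  1 × C: no H
  1 × F: no H
  1 × O: no H
  1 × O (charge -1): no H
  Total hydrogens = 10.
Net charge -1.
Molecular formula: C11H10FO2-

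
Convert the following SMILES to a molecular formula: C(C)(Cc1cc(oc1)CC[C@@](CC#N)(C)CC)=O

C15H21NO2

Heavy atoms from the SMILES: 15 C, 1 N, 2 O.
Implicit hydrogens by atom environment:
  5 × C: 2 H each → 10
  3 × C: 3 H each → 9
  3 × C: no H
  2 × C (aromatic): 1 H each → 2
  2 × C (aromatic): no H
  1 × N: no H
  1 × O (aromatic): no H
  1 × O: no H
  Total hydrogens = 21.
Molecular formula: C15H21NO2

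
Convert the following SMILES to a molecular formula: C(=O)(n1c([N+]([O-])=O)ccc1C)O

Heavy atoms from the SMILES: 6 C, 2 N, 4 O.
Implicit hydrogens by atom environment:
  2 × C (aromatic): 1 H each → 2
  2 × C (aromatic): no H
  2 × O: no H
  1 × C: 3 H
  1 × C: no H
  1 × N (aromatic): no H
  1 × N (charge +1): no H
  1 × O: 1 H
  1 × O (charge -1): no H
  Total hydrogens = 6.
Molecular formula: C6H6N2O4

C6H6N2O4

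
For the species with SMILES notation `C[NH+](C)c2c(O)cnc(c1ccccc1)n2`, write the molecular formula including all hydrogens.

C12H14N3O+

Heavy atoms from the SMILES: 12 C, 3 N, 1 O.
Implicit hydrogens by atom environment:
  6 × C (aromatic): 1 H each → 6
  4 × C (aromatic): no H
  2 × C: 3 H each → 6
  2 × N (aromatic): no H
  1 × N (charge +1): 1 H
  1 × O: 1 H
  Total hydrogens = 14.
Net charge +1.
Molecular formula: C12H14N3O+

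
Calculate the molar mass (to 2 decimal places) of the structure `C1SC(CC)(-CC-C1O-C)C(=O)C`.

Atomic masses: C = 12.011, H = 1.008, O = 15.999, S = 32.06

202.31

Molecular formula: C10H18O2S.
M = 10×12.011 + 18×1.008 + 2×15.999 + 1×32.06 = 202.31 g/mol.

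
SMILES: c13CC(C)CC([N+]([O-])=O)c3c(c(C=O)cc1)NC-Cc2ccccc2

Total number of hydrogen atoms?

Hydrogens are implicit in SMILES; fill each atom to its normal valence:
  7 × C (aromatic): 1 H each → 7
  5 × C (aromatic): no H
  4 × C: 2 H each → 8
  3 × C: 1 H each → 3
  2 × O: no H
  1 × C: 3 H
  1 × N: 1 H
  1 × N (charge +1): no H
  1 × O (charge -1): no H
  Total hydrogens = 22.

22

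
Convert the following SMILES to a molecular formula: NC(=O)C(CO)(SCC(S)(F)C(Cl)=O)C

Heavy atoms from the SMILES: 7 C, 1 Cl, 1 F, 1 N, 3 O, 2 S.
Implicit hydrogens by atom environment:
  4 × C: no H
  2 × C: 2 H each → 4
  2 × O: no H
  1 × C: 3 H
  1 × Cl: no H
  1 × F: no H
  1 × N: 2 H
  1 × O: 1 H
  1 × S: 1 H
  1 × S: no H
  Total hydrogens = 11.
Molecular formula: C7H11ClFNO3S2

C7H11ClFNO3S2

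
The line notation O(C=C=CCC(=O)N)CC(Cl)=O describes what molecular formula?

C7H8ClNO3

Heavy atoms from the SMILES: 7 C, 1 Cl, 1 N, 3 O.
Implicit hydrogens by atom environment:
  3 × C: no H
  3 × O: no H
  2 × C: 2 H each → 4
  2 × C: 1 H each → 2
  1 × Cl: no H
  1 × N: 2 H
  Total hydrogens = 8.
Molecular formula: C7H8ClNO3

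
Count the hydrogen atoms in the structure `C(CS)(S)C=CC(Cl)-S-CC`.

Hydrogens are implicit in SMILES; fill each atom to its normal valence:
  4 × C: 1 H each → 4
  2 × C: 2 H each → 4
  2 × S: 1 H each → 2
  1 × C: 3 H
  1 × Cl: no H
  1 × S: no H
  Total hydrogens = 13.

13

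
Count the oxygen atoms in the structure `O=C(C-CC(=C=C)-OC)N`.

The symbol for oxygen appears 2 times in the SMILES.

2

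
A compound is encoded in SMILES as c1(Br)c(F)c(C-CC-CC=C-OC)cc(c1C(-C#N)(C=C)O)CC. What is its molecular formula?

C19H23BrFNO2

Heavy atoms from the SMILES: 1 Br, 19 C, 1 F, 1 N, 2 O.
Implicit hydrogens by atom environment:
  6 × C: 2 H each → 12
  5 × C (aromatic): no H
  3 × C: 1 H each → 3
  2 × C: 3 H each → 6
  2 × C: no H
  1 × Br: no H
  1 × C (aromatic): 1 H
  1 × F: no H
  1 × N: no H
  1 × O: 1 H
  1 × O: no H
  Total hydrogens = 23.
Molecular formula: C19H23BrFNO2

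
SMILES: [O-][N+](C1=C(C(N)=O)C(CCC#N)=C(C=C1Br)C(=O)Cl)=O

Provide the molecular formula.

Heavy atoms from the SMILES: 1 Br, 11 C, 1 Cl, 3 N, 4 O.
Implicit hydrogens by atom environment:
  5 × C (aromatic): no H
  3 × C: no H
  3 × O: no H
  2 × C: 2 H each → 4
  1 × Br: no H
  1 × C (aromatic): 1 H
  1 × Cl: no H
  1 × N: 2 H
  1 × N (charge +1): no H
  1 × N: no H
  1 × O (charge -1): no H
  Total hydrogens = 7.
Molecular formula: C11H7BrClN3O4

C11H7BrClN3O4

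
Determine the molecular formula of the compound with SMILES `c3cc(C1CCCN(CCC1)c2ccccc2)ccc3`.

Heavy atoms from the SMILES: 19 C, 1 N.
Implicit hydrogens by atom environment:
  10 × C (aromatic): 1 H each → 10
  6 × C: 2 H each → 12
  2 × C (aromatic): no H
  1 × C: 1 H
  1 × N: no H
  Total hydrogens = 23.
Molecular formula: C19H23N

C19H23N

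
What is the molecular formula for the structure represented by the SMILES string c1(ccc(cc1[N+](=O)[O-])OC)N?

Heavy atoms from the SMILES: 7 C, 2 N, 3 O.
Implicit hydrogens by atom environment:
  3 × C (aromatic): 1 H each → 3
  3 × C (aromatic): no H
  2 × O: no H
  1 × C: 3 H
  1 × N: 2 H
  1 × N (charge +1): no H
  1 × O (charge -1): no H
  Total hydrogens = 8.
Molecular formula: C7H8N2O3

C7H8N2O3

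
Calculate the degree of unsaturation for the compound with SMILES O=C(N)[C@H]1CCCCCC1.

Molecular formula from the SMILES: C8H15NO.
DoU = (2C + 2 + N − H − X)/2 = (2·8 + 2 + 1 − 15 − 0)/2 = 4/2 = 2.
(Structurally: 1 ring(s) + 1 π bond(s) = 2.)

2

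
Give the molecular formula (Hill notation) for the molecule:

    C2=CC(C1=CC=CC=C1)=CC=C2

Heavy atoms from the SMILES: 12 C.
Implicit hydrogens by atom environment:
  10 × C (aromatic): 1 H each → 10
  2 × C (aromatic): no H
  Total hydrogens = 10.
Molecular formula: C12H10

C12H10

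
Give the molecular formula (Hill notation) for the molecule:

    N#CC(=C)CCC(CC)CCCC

C12H21N

Heavy atoms from the SMILES: 12 C, 1 N.
Implicit hydrogens by atom environment:
  7 × C: 2 H each → 14
  2 × C: 3 H each → 6
  2 × C: no H
  1 × C: 1 H
  1 × N: no H
  Total hydrogens = 21.
Molecular formula: C12H21N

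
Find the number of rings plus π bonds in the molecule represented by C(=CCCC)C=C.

2

Molecular formula from the SMILES: C7H12.
DoU = (2C + 2 + N − H − X)/2 = (2·7 + 2 + 0 − 12 − 0)/2 = 4/2 = 2.
(Structurally: 0 ring(s) + 2 π bond(s) = 2.)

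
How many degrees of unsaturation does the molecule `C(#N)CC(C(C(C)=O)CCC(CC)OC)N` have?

3

Molecular formula from the SMILES: C12H22N2O2.
DoU = (2C + 2 + N − H − X)/2 = (2·12 + 2 + 2 − 22 − 0)/2 = 6/2 = 3.
(Structurally: 0 ring(s) + 3 π bond(s) = 3.)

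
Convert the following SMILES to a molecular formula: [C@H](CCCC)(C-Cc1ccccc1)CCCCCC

Heavy atoms from the SMILES: 19 C.
Implicit hydrogens by atom environment:
  10 × C: 2 H each → 20
  5 × C (aromatic): 1 H each → 5
  2 × C: 3 H each → 6
  1 × C: 1 H
  1 × C (aromatic): no H
  Total hydrogens = 32.
Molecular formula: C19H32

C19H32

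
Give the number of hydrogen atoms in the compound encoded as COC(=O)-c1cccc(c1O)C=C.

Hydrogens are implicit in SMILES; fill each atom to its normal valence:
  3 × C (aromatic): 1 H each → 3
  3 × C (aromatic): no H
  2 × O: no H
  1 × C: 3 H
  1 × C: 2 H
  1 × C: 1 H
  1 × C: no H
  1 × O: 1 H
  Total hydrogens = 10.

10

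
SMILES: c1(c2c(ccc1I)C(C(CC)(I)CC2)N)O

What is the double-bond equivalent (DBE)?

Molecular formula from the SMILES: C12H15I2NO.
DoU = (2C + 2 + N − H − X)/2 = (2·12 + 2 + 1 − 15 − 2)/2 = 10/2 = 5.
(Structurally: 2 ring(s) + 3 π bond(s) = 5.)

5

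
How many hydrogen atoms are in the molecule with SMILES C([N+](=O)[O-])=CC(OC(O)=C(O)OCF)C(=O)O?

Hydrogens are implicit in SMILES; fill each atom to its normal valence:
  4 × O: no H
  3 × C: 1 H each → 3
  3 × C: no H
  3 × O: 1 H each → 3
  1 × C: 2 H
  1 × F: no H
  1 × N (charge +1): no H
  1 × O (charge -1): no H
  Total hydrogens = 8.

8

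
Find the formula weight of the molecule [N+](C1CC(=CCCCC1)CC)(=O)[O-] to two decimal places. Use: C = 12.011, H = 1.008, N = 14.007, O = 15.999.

Molecular formula: C10H17NO2.
M = 10×12.011 + 17×1.008 + 1×14.007 + 2×15.999 = 183.25 g/mol.

183.25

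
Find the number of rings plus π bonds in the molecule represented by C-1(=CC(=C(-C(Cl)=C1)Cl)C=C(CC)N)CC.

5

Molecular formula from the SMILES: C12H15Cl2N.
DoU = (2C + 2 + N − H − X)/2 = (2·12 + 2 + 1 − 15 − 2)/2 = 10/2 = 5.
(Structurally: 1 ring(s) + 4 π bond(s) = 5.)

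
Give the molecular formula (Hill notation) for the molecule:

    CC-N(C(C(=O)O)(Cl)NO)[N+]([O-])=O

C4H8ClN3O5

Heavy atoms from the SMILES: 4 C, 1 Cl, 3 N, 5 O.
Implicit hydrogens by atom environment:
  2 × C: no H
  2 × O: 1 H each → 2
  2 × O: no H
  1 × C: 3 H
  1 × C: 2 H
  1 × Cl: no H
  1 × N: 1 H
  1 × N: no H
  1 × N (charge +1): no H
  1 × O (charge -1): no H
  Total hydrogens = 8.
Molecular formula: C4H8ClN3O5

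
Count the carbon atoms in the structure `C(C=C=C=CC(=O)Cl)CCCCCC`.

12

The symbol for carbon appears 12 times in the SMILES. (Cl is a single chlorine, not C + l.)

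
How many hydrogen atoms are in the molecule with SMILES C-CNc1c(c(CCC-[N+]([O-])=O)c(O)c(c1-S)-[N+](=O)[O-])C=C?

17

Hydrogens are implicit in SMILES; fill each atom to its normal valence:
  6 × C (aromatic): no H
  5 × C: 2 H each → 10
  2 × N (charge +1): no H
  2 × O: no H
  2 × O (charge -1): no H
  1 × C: 3 H
  1 × C: 1 H
  1 × N: 1 H
  1 × O: 1 H
  1 × S: 1 H
  Total hydrogens = 17.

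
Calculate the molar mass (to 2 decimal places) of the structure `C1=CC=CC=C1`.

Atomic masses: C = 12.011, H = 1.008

Molecular formula: C6H6.
M = 6×12.011 + 6×1.008 = 78.11 g/mol.

78.11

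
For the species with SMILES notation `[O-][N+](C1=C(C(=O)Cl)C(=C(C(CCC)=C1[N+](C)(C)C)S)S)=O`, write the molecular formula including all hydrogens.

Heavy atoms from the SMILES: 13 C, 1 Cl, 2 N, 3 O, 2 S.
Implicit hydrogens by atom environment:
  6 × C (aromatic): no H
  4 × C: 3 H each → 12
  2 × C: 2 H each → 4
  2 × N (charge +1): no H
  2 × O: no H
  2 × S: 1 H each → 2
  1 × C: no H
  1 × Cl: no H
  1 × O (charge -1): no H
  Total hydrogens = 18.
Net charge +1.
Molecular formula: C13H18ClN2O3S2+

C13H18ClN2O3S2+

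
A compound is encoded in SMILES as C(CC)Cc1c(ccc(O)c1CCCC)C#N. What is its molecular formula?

C15H21NO

Heavy atoms from the SMILES: 15 C, 1 N, 1 O.
Implicit hydrogens by atom environment:
  6 × C: 2 H each → 12
  4 × C (aromatic): no H
  2 × C: 3 H each → 6
  2 × C (aromatic): 1 H each → 2
  1 × C: no H
  1 × N: no H
  1 × O: 1 H
  Total hydrogens = 21.
Molecular formula: C15H21NO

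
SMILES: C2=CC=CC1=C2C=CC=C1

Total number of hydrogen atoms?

8

Hydrogens are implicit in SMILES; fill each atom to its normal valence:
  8 × C (aromatic): 1 H each → 8
  2 × C (aromatic): no H
  Total hydrogens = 8.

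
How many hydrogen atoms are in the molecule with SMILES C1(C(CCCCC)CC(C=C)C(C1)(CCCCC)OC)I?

35

Hydrogens are implicit in SMILES; fill each atom to its normal valence:
  11 × C: 2 H each → 22
  4 × C: 1 H each → 4
  3 × C: 3 H each → 9
  1 × C: no H
  1 × I: no H
  1 × O: no H
  Total hydrogens = 35.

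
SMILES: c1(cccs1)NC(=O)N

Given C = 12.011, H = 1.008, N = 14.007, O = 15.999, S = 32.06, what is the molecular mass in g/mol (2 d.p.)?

Molecular formula: C5H6N2OS.
M = 5×12.011 + 6×1.008 + 2×14.007 + 1×15.999 + 1×32.06 = 142.18 g/mol.

142.18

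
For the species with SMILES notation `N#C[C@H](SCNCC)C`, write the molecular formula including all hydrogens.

Heavy atoms from the SMILES: 6 C, 2 N, 1 S.
Implicit hydrogens by atom environment:
  2 × C: 3 H each → 6
  2 × C: 2 H each → 4
  1 × C: 1 H
  1 × C: no H
  1 × N: 1 H
  1 × N: no H
  1 × S: no H
  Total hydrogens = 12.
Molecular formula: C6H12N2S

C6H12N2S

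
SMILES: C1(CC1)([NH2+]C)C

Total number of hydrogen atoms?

12

Hydrogens are implicit in SMILES; fill each atom to its normal valence:
  2 × C: 3 H each → 6
  2 × C: 2 H each → 4
  1 × C: no H
  1 × N (charge +1): 2 H
  Total hydrogens = 12.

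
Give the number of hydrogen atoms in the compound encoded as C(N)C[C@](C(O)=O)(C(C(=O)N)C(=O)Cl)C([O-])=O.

Hydrogens are implicit in SMILES; fill each atom to its normal valence:
  5 × C: no H
  4 × O: no H
  2 × C: 2 H each → 4
  2 × N: 2 H each → 4
  1 × C: 1 H
  1 × Cl: no H
  1 × O: 1 H
  1 × O (charge -1): no H
  Total hydrogens = 10.

10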